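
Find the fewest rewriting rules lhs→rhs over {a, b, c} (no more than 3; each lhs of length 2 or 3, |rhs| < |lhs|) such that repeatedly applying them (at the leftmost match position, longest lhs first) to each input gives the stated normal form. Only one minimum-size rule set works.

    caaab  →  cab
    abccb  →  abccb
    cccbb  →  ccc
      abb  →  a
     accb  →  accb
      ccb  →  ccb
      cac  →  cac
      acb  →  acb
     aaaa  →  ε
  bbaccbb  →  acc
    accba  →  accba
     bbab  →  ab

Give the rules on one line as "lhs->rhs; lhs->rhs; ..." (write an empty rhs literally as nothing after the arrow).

  | caaab => cab
  | abccb
  | cccbb => ccc
  | abb => a

aa->; bb->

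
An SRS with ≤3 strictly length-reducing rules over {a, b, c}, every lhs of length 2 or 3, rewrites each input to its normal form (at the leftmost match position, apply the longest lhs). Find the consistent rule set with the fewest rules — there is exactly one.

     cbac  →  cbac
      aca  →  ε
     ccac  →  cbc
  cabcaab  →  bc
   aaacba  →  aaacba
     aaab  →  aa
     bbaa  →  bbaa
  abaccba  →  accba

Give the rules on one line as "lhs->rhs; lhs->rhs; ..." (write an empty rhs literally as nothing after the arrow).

ab->; bbb->bc; ca->b

  | cbac
  | aca => ab => ε
  | ccac => cbc
  | cabcaab => bbcaab => bbbab => bcab => bbb => bc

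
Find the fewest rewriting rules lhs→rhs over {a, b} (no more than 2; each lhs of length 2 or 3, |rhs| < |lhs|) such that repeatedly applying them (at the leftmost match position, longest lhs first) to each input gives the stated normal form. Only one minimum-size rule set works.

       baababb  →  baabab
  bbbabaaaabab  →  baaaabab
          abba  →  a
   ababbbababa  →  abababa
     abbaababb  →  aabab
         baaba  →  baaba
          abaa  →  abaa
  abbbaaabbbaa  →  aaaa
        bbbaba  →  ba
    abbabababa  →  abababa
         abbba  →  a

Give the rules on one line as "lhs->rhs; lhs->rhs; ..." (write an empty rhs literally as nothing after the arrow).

bb->b; bba->

  | baababb => baabab
  | bbbabaaaabab => bbabaaaabab => baaaabab
  | abba => a
  | ababbbababa => ababbababa => abababa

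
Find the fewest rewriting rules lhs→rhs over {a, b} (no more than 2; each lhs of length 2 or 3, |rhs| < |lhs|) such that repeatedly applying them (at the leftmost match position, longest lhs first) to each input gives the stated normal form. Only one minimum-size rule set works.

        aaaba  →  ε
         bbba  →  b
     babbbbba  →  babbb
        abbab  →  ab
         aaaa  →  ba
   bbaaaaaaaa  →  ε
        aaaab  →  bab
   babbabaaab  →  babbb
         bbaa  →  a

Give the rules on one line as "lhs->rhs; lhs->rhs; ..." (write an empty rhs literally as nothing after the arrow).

aaa->b; bba->

  | aaaba => bba => ε
  | bbba => b
  | babbbbba => babbb
  | abbab => ab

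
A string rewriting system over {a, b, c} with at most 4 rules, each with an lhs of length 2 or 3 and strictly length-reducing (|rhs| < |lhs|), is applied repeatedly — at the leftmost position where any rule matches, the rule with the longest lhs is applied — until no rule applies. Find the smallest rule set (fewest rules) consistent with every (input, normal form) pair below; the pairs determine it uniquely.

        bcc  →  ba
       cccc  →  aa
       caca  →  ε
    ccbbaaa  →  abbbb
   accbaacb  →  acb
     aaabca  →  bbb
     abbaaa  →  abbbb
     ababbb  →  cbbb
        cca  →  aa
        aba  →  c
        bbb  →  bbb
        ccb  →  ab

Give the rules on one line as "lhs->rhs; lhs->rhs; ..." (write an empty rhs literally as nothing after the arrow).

  | bcc => ba
  | cccc => acc => aa
  | caca => ca => ε
  | ccbbaaa => abbaaa => abbbb

aaa->bb; aba->c; ca->; cc->a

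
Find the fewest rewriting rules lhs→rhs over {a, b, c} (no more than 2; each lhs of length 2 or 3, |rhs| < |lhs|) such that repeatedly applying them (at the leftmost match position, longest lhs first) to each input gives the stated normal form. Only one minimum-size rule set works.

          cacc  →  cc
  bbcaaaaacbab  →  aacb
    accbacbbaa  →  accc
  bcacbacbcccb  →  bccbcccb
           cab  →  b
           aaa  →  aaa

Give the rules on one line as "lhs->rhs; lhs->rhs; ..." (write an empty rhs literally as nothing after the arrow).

ba->; ca->

  | cacc => cc
  | bbcaaaaacbab => bbaaaacbab => baaacbab => aacbab => aacb
  | accbacbbaa => acccbbaa => acccba => accc
  | bcacbacbcccb => bcbacbcccb => bccbcccb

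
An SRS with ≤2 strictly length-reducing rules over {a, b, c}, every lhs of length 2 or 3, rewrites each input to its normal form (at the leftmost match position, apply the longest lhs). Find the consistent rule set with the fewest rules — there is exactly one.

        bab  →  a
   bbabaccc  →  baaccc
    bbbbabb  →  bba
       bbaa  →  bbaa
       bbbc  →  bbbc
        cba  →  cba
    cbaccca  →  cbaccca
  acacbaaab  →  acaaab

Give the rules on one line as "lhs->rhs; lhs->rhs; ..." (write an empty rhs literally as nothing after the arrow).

acb->; bab->a

  | bab => a
  | bbabaccc => baaccc
  | bbbbabb => bbbab => bba
  | bbaa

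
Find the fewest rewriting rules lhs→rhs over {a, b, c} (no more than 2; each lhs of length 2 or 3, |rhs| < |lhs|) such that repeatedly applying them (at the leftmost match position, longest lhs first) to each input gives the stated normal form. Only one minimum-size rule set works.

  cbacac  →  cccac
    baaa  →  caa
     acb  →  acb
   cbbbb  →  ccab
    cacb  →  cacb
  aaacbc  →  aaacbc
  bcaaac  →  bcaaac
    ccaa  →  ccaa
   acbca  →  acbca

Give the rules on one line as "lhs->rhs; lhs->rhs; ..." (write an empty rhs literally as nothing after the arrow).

ba->c; bbb->ca

  | cbacac => cccac
  | baaa => caa
  | acb
  | cbbbb => ccab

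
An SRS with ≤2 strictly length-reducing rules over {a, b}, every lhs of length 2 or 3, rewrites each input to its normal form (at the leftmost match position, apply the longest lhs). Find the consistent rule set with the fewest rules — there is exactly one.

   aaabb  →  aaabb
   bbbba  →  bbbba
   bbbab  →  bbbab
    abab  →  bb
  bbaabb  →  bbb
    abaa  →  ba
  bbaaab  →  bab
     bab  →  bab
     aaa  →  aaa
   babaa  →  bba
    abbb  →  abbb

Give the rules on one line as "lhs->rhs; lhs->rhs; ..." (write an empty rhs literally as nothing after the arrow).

aba->b; baa->

  | aaabb
  | bbbba
  | bbbab
  | abab => bb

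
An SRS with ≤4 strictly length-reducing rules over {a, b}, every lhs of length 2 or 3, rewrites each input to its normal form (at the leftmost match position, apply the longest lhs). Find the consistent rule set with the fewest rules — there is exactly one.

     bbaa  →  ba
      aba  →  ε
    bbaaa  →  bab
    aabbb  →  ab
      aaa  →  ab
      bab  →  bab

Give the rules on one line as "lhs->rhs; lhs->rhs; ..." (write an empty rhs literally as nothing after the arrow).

  | bbaa => baa => ba
  | aba => ε
  | bbaaa => baaa => bab
  | aabbb => abbb => abb => ab

aa->a; aaa->ab; aba->; bb->b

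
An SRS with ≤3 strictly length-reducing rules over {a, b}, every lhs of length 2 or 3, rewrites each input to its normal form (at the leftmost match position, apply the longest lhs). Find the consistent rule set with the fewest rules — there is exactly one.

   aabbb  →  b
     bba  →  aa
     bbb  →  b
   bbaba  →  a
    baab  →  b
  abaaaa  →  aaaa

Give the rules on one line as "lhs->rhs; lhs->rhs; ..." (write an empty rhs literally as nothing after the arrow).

  | aabbb => abbb => bbb => ab => b
  | bba => aa
  | bbb => ab => b
  | bbaba => aaba => aba => ba => a

ab->b; ba->a; bb->a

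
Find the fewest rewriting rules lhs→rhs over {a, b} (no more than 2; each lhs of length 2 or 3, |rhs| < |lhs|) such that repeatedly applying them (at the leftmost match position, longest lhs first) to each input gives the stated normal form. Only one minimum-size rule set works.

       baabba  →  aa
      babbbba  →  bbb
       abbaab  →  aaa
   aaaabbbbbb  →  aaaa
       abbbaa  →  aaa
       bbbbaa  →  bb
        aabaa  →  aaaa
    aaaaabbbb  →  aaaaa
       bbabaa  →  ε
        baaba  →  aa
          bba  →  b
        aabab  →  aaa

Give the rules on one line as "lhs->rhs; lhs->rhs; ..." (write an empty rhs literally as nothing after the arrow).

ab->a; ba->

  | baabba => abba => aba => aa
  | babbbba => bbbba => bbb
  | abbaab => abaab => aaab => aaa
  | aaaabbbbbb => aaaabbbbb => aaaabbbb => aaaabbb => aaaabb => aaaab => aaaa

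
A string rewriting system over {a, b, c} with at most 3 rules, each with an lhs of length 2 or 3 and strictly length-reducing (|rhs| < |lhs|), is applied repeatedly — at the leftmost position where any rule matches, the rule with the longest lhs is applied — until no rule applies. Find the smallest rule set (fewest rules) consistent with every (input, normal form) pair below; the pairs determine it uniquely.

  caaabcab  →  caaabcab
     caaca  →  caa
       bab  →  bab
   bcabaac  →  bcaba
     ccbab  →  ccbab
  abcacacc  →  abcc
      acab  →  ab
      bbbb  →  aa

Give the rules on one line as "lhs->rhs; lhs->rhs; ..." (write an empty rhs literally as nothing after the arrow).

  | caaabcab
  | caaca => caa
  | bab
  | bcabaac => bcaba

ac->; bb->a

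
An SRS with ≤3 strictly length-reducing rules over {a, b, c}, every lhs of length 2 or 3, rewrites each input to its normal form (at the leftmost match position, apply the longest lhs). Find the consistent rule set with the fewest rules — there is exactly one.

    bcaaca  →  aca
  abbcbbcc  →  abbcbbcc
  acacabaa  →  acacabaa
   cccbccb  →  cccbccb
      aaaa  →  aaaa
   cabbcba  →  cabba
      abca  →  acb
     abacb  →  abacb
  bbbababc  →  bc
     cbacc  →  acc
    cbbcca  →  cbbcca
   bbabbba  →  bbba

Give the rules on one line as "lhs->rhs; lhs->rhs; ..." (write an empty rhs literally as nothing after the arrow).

bab->; bca->cb; cba->a

  | bcaaca => cbaca => aca
  | abbcbbcc
  | acacabaa
  | cccbccb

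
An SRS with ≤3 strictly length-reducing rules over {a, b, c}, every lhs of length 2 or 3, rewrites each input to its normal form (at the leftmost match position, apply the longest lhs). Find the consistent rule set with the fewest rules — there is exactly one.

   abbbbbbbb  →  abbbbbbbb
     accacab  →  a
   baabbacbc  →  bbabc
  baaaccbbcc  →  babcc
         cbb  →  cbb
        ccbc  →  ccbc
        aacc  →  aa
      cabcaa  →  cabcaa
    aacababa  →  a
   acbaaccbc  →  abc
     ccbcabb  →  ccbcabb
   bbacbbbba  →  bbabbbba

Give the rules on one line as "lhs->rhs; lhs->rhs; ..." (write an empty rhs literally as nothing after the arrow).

  | abbbbbbbb
  | accacab => acacab => aacab => aaab => a
  | baabbacbc => bbacbc => bbabc
  | baaaccbbcc => baaacbbcc => baaabbcc => babcc

aab->; ac->a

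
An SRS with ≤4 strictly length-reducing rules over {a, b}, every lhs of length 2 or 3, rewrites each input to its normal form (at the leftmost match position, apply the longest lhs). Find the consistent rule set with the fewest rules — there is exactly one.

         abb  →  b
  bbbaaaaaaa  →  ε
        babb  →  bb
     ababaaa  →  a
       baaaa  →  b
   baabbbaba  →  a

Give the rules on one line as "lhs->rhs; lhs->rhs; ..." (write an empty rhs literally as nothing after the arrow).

aa->; ab->; bbb->a

  | abb => b
  | bbbaaaaaaa => aaaaaaaa => aaaaaa => aaaa => aa => ε
  | babb => bb
  | ababaaa => abaaa => aaa => a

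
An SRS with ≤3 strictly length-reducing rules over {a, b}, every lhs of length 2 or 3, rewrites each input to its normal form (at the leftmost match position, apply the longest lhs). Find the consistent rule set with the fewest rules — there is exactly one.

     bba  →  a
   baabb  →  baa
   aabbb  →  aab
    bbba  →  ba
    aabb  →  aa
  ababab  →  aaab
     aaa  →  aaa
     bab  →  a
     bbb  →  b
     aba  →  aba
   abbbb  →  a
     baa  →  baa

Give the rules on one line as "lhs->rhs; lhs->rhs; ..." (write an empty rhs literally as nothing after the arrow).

  | bba => a
  | baabb => baa
  | aabbb => aab
  | bbba => ba

bab->a; bb->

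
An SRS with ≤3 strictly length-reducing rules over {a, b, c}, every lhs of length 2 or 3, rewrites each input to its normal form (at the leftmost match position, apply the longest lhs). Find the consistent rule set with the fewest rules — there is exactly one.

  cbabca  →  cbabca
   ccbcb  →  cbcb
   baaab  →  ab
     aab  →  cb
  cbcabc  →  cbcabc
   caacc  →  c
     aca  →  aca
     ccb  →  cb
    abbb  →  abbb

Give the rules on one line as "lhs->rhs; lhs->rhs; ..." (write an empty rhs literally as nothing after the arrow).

  | cbabca
  | ccbcb => cbcb
  | baaab => ab
  | aab => cb

aa->c; baa->; cc->c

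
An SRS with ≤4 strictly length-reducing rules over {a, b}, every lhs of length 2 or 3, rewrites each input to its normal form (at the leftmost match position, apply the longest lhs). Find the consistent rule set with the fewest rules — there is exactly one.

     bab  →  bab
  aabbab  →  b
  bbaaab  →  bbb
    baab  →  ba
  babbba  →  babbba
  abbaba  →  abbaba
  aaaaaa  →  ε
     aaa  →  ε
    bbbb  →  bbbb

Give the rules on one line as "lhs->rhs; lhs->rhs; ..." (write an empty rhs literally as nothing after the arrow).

aa->a; aaa->; aab->aa

  | bab
  | aabbab => aabab => aaab => b
  | bbaaab => bbb
  | baab => baa => ba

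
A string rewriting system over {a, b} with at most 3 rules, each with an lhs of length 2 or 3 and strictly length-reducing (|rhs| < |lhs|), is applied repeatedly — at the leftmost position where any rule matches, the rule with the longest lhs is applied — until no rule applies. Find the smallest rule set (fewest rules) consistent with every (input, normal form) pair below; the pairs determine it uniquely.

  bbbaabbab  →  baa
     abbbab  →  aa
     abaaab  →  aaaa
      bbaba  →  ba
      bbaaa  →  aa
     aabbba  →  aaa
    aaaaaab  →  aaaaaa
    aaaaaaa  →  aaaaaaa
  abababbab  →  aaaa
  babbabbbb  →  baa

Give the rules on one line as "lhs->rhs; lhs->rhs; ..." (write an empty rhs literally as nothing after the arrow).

  | bbbaabbab => babbab => babab => baab => baa
  | abbbab => abbab => abab => aab => aa
  | abaaab => aaaab => aaaa
  | bbaba => ba

ab->a; bba->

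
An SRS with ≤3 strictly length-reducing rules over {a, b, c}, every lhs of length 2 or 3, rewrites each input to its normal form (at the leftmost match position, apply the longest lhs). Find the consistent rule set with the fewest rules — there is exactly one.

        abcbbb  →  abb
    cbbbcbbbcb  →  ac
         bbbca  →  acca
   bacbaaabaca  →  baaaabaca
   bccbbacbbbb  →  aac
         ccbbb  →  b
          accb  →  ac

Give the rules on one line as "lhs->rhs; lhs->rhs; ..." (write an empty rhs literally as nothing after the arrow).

  | abcbbb => abb
  | cbbbcbbbcb => bbcbbbcb => bbbcb => accb => ac
  | bbbca => acca
  | bacbaaabaca => baaaabaca

bbb->ac; bcb->; cb->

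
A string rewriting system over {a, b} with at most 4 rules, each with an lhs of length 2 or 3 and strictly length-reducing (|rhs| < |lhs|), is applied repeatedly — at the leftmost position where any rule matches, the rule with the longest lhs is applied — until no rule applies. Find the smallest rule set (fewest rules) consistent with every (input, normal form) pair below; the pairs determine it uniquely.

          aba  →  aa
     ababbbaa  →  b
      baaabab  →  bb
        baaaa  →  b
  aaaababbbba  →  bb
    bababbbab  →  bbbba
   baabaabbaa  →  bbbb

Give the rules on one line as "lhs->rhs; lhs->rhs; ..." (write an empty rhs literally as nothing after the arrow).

aaa->ba; ab->a; baa->b

  | aba => aa
  | ababbbaa => aabbbaa => aabbaa => aabaa => aaaa => baa => b
  | baaabab => babab => baab => bb
  | baaaa => baa => b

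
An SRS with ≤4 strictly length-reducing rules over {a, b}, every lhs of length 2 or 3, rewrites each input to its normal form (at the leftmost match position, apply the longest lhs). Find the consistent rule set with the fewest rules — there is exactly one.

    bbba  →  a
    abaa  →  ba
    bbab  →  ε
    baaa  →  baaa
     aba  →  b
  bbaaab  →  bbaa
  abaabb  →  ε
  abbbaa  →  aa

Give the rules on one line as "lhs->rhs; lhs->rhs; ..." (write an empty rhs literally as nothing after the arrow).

aab->a; ab->b; aba->b; bbb->

  | bbba => a
  | abaa => ba
  | bbab => bbb => ε
  | baaa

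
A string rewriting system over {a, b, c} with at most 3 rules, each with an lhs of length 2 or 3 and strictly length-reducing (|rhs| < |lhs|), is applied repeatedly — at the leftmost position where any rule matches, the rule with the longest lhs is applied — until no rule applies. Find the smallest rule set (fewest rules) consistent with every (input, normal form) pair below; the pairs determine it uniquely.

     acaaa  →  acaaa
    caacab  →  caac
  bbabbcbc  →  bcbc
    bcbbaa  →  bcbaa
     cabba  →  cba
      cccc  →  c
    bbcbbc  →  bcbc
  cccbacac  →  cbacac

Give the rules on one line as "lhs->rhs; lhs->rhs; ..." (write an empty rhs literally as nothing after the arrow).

  | acaaa
  | caacab => caac
  | bbabbcbc => babbcbc => bbcbc => bcbc
  | bcbbaa => bcbaa

ab->; bb->b; cc->c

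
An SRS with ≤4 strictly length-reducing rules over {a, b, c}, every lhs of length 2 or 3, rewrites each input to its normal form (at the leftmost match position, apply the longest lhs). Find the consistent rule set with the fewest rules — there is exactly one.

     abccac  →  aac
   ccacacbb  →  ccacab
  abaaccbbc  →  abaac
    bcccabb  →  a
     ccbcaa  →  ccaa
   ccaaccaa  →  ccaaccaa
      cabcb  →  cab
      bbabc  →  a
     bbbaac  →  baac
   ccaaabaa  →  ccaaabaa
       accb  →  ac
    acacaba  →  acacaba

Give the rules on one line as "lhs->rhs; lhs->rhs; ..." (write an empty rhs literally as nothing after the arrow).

bb->; bc->; bcc->bc; cb->

  | abccac => abcac => aac
  | ccacacbb => ccacab
  | abaaccbbc => abaacbc => abaac
  | bcccabb => bccabb => bcabb => abb => a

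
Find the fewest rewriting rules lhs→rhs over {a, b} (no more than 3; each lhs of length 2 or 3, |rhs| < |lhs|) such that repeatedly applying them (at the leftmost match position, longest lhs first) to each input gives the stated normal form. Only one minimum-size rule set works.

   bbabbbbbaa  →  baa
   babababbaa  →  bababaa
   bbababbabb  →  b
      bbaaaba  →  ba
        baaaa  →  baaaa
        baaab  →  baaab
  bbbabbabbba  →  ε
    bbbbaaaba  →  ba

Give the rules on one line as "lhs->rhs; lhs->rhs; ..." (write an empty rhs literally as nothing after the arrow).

  | bbabbbbbaa => bbbbbbbaa => bbbbbaa => bbbaa => baa
  | babababbaa => bababaa
  | bbababbabb => bbbabbabb => babbabb => babb => b
  | bbaaaba => bbaaba => bbaba => bbba => ba

abb->; bb->; bba->bb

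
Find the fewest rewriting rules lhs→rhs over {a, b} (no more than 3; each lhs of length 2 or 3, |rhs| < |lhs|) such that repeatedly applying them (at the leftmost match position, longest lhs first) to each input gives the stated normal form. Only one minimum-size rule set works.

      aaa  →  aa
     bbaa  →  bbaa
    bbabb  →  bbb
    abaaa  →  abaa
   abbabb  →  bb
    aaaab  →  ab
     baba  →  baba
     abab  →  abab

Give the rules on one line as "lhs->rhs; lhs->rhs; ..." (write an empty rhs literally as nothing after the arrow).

  | aaa => aa
  | bbaa
  | bbabb => bbb
  | abaaa => abaa

aaa->aa; aab->ab; abb->b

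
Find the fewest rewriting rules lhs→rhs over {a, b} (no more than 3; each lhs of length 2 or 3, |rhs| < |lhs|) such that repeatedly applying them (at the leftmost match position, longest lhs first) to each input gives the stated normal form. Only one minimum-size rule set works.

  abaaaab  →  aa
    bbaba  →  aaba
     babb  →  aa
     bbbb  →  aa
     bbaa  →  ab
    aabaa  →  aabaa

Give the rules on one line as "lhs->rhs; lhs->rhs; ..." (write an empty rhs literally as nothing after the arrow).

aaa->ab; bab->ab; bb->a

  | abaaaab => ababab => aabab => aaab => abb => aa
  | bbaba => aaba
  | babb => abb => aa
  | bbbb => abb => aa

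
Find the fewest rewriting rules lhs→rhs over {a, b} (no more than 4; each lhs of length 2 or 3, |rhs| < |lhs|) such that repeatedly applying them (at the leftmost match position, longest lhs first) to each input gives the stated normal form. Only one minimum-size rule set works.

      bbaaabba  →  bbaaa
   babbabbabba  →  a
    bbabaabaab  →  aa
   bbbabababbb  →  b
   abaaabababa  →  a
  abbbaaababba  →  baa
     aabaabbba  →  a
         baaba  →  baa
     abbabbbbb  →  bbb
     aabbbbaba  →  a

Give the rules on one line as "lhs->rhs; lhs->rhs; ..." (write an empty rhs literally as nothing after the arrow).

ab->a; aba->ab; abb->; bab->ab

  | bbaaabba => bbaaa
  | babbabbabba => abbabbabba => abbabba => abba => a
  | bbabaabaab => babaabaab => abaabaab => ababaab => abbaab => aab => aa
  | bbbabababbb => bbabababbb => babababbb => abababbb => abbabbb => abbb => b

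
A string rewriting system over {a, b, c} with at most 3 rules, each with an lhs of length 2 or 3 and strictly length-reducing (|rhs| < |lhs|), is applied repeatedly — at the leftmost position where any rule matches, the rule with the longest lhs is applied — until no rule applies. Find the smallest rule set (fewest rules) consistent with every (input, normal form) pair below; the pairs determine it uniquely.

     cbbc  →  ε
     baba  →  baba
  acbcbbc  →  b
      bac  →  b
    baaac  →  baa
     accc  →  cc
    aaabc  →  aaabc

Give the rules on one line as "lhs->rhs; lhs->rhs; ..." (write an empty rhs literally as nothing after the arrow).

ac->; cbb->a

  | cbbc => ac => ε
  | baba
  | acbcbbc => bcbbc => bac => b
  | bac => b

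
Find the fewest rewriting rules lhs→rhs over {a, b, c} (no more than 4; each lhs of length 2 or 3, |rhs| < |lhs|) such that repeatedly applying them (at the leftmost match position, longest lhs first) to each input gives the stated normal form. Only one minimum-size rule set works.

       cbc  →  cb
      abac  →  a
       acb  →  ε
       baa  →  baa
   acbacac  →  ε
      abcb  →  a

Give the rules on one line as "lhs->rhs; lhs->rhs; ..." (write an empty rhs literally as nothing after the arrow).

  | cbc => cb
  | abac => abb => a
  | acb => bb => ε
  | baa

ac->b; bb->; bc->b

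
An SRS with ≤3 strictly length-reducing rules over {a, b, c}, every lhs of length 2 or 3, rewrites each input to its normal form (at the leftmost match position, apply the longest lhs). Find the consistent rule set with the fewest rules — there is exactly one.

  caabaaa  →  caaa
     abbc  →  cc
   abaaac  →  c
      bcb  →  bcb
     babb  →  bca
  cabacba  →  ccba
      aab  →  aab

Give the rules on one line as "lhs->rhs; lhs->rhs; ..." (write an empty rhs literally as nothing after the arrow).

  | caabaaa => caaa
  | abbc => cac => cc
  | abaaac => aac => ac => c
  | bcb

aba->; abb->ca; ac->c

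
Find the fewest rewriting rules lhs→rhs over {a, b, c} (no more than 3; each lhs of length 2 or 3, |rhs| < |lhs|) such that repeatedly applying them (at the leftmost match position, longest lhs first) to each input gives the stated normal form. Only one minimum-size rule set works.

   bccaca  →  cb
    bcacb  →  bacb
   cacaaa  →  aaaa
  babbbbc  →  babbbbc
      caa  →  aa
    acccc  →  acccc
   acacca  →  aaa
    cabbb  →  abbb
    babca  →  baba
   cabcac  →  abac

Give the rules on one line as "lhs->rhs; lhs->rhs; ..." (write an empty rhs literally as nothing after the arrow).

  | bccaca => bcaca => baca => baa => cb
  | bcacb => bacb
  | cacaaa => acaaa => aaaa
  | babbbbc

baa->cb; ca->a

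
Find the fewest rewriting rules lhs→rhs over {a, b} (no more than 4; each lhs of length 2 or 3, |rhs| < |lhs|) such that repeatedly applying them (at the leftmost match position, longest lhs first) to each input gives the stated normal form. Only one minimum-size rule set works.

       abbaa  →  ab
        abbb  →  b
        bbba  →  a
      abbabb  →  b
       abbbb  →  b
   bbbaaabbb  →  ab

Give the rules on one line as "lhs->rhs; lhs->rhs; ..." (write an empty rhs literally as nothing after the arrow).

abb->b; baa->ab; bb->b; bba->a

  | abbaa => baa => ab
  | abbb => bb => b
  | bbba => bba => a
  | abbabb => babb => bb => b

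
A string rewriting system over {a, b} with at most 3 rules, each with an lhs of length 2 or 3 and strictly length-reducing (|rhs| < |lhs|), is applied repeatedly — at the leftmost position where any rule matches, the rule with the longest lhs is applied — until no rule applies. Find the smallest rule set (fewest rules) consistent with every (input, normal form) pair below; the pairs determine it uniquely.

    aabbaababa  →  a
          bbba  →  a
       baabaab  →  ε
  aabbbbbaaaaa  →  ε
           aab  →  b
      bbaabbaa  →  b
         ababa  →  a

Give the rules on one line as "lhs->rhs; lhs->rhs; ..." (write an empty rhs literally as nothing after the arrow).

aa->; ab->; bb->a

  | aabbaababa => bbaababa => aaababa => ababa => aba => a
  | bbba => aba => a
  | baabaab => bbaab => aaab => ab => ε
  | aabbbbbaaaaa => bbbbbaaaaa => abbbaaaaa => bbaaaaa => aaaaaa => aaaa => aa => ε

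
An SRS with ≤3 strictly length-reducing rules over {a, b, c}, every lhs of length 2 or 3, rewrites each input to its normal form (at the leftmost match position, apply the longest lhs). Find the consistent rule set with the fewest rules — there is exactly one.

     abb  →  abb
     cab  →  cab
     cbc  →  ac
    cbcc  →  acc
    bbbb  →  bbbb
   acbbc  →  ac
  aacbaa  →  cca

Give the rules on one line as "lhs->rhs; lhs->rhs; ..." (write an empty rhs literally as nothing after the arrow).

  | abb
  | cab
  | cbc => ac
  | cbcc => acc

aa->c; cb->a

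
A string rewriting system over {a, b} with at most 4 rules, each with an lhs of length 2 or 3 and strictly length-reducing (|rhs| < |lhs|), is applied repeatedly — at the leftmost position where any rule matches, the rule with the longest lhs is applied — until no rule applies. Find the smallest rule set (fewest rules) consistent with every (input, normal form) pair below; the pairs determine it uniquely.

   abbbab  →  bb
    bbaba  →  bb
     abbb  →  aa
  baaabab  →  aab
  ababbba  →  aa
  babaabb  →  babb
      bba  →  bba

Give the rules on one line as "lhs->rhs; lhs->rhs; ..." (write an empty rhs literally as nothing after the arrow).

  | abbbab => aaab => bb
  | bbaba => bb
  | abbb => aa
  | baaabab => bbbab => aab

aaa->b; aba->; bbb->a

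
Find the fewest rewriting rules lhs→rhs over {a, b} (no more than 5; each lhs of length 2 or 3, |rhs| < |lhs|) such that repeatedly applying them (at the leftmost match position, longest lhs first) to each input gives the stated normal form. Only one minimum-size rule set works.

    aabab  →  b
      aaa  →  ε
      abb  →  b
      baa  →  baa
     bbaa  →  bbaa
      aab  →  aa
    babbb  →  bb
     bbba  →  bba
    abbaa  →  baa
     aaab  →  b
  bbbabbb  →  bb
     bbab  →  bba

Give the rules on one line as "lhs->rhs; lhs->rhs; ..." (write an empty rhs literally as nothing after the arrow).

aaa->; ab->a; abb->b; bbb->bb

  | aabab => aaab => b
  | aaa => ε
  | abb => b
  | baa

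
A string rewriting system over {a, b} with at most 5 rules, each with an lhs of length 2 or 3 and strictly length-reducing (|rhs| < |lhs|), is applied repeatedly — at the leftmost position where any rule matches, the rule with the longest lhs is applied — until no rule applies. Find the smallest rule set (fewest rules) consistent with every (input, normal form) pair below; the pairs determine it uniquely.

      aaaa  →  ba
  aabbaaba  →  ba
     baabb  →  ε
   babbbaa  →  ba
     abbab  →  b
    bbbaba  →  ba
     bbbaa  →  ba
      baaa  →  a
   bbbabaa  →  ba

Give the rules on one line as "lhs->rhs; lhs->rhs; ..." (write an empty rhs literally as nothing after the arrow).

aa->a; aaa->ba; ab->; bb->

  | aaaa => baa => ba
  | aabbaaba => abbaaba => baaba => baba => ba
  | baabb => babb => bb => ε
  | babbbaa => bbbaa => baa => ba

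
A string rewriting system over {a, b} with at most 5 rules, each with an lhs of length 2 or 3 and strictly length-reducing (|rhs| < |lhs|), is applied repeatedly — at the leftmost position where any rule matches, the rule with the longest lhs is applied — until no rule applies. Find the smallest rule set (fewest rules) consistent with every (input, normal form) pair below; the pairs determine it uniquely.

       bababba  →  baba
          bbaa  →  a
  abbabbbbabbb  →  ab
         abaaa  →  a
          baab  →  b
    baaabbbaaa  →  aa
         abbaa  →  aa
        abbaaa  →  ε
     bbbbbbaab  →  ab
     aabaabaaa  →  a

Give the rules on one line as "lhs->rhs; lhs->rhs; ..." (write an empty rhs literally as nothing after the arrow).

aaa->; baa->bb; bb->b; bba->

  | bababba => baba
  | bbaa => a
  | abbabbbbabbb => abbbbabbb => abbbabbb => abbabbb => abbb => abb => ab
  | abaaa => abba => a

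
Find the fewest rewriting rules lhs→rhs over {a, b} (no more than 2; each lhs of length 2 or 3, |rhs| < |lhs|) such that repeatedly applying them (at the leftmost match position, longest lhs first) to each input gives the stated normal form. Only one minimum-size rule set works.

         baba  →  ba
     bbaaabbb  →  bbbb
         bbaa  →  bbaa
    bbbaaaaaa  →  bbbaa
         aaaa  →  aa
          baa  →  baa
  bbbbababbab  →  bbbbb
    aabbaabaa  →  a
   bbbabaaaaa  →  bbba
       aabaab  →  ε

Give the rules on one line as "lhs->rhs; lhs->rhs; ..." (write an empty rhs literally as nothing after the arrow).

  | baba => ba
  | bbaaabbb => bbabbb => bbbb
  | bbaa
  | bbbaaaaaa => bbbaaaa => bbbaa

aaa->a; ab->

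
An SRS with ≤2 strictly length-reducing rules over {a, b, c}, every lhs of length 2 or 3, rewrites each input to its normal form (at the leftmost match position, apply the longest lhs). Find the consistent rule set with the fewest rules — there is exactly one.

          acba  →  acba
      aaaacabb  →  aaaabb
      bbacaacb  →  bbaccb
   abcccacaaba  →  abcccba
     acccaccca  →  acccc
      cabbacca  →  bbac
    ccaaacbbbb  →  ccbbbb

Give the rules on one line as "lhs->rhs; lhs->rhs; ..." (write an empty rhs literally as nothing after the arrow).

  | acba
  | aaaacabb => aaaabb
  | bbacaacb => bbaccb
  | abcccacaaba => abcccaaba => abcccba

ca->; caa->c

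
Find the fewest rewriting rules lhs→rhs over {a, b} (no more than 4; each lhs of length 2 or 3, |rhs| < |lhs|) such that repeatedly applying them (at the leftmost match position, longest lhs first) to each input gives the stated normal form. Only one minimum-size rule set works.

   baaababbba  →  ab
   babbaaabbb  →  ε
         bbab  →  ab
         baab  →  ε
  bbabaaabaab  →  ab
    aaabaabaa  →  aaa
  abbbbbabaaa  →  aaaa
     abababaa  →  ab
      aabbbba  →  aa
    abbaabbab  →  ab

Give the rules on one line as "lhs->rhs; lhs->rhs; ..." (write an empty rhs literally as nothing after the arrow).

aab->ab; ba->b; bb->

  | baaababbba => baababbba => bababbba => bbabbba => abbba => aba => ab
  | babbaaabbb => bbbaaabbb => baaabbb => baabbb => babbb => bbbb => bb => ε
  | bbab => ab
  | baab => bab => bb => ε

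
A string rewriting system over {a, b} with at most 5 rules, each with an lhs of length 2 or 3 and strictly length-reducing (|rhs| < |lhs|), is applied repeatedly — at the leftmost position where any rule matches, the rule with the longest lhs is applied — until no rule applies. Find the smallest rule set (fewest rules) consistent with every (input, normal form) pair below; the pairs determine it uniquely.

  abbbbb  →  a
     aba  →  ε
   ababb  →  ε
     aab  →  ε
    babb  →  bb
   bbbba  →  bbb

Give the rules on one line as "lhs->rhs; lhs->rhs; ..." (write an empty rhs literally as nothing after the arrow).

  | abbbbb => abbbb => abbb => abb => ab => a
  | aba => aa => ε
  | ababb => aabb => aab => aa => ε
  | aab => aa => ε

aa->; aab->aa; ab->a; ba->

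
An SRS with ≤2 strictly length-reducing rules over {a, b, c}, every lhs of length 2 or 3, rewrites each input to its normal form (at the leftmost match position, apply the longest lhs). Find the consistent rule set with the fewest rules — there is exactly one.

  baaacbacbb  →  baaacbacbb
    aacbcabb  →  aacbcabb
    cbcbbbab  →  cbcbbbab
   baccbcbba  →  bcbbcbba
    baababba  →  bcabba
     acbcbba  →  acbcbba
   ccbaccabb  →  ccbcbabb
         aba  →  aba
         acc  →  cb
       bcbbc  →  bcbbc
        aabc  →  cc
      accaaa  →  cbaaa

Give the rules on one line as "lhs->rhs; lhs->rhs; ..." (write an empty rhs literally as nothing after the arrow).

aab->c; acc->cb

  | baaacbacbb
  | aacbcabb
  | cbcbbbab
  | baccbcbba => bcbbcbba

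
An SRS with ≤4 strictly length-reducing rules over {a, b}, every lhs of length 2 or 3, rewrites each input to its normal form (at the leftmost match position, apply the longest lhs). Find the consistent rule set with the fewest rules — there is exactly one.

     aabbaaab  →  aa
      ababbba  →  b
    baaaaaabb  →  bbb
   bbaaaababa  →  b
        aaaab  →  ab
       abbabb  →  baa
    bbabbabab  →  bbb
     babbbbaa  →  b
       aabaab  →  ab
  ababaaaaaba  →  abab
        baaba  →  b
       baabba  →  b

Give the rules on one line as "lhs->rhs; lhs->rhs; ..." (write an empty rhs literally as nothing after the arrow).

  | aabbaaab => aabaaab => aaaaab => aab => aa
  | ababbba => abbaba => baaba => baaa => b
  | baaaaaabb => baaabb => bbb
  | bbaaaababa => baaababa => bbaba => bba => b

aaa->; aab->aa; abb->ba; bba->b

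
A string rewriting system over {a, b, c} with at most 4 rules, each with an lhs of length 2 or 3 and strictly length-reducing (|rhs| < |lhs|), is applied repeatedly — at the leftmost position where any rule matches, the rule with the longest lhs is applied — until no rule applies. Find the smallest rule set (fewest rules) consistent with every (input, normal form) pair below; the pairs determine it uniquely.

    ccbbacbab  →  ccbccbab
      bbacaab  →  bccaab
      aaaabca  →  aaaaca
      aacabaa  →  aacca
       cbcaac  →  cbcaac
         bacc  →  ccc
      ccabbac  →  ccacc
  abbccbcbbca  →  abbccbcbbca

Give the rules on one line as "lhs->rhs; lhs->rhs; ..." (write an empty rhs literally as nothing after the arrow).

  | ccbbacbab => ccbccbab
  | bbacaab => bccaab
  | aaaabca => aaaaca
  | aacabaa => aacca

aba->c; abc->ac; bac->cc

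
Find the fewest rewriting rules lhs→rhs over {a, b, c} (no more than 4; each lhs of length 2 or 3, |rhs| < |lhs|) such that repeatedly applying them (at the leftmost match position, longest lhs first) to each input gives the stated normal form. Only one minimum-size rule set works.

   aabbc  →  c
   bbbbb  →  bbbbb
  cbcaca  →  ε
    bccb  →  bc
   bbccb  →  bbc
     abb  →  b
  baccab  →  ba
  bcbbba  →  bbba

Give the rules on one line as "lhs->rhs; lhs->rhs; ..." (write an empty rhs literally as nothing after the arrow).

  | aabbc => abc => c
  | bbbbb
  | cbcaca => caca => ca => ε
  | bccb => bc

ab->; ca->; cb->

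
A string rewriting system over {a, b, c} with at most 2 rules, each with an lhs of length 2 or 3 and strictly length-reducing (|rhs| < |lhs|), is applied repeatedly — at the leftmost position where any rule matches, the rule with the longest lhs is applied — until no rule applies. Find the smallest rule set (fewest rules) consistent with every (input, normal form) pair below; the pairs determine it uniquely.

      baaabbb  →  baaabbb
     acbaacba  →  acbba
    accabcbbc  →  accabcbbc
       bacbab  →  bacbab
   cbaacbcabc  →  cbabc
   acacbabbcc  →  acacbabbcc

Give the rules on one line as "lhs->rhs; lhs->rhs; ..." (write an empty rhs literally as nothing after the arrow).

  | baaabbb
  | acbaacba => acbba
  | accabcbbc
  | bacbab

aac->; bca->a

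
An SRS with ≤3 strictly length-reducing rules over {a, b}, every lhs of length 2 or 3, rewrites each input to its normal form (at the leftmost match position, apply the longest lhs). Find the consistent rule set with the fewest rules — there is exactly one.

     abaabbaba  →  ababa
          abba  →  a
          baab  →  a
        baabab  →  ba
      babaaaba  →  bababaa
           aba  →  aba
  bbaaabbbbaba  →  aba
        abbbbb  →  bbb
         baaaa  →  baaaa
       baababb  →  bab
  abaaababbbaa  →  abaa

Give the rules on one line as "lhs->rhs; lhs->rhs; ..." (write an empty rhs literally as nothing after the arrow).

aab->ba; abb->; bba->a

  | abaabbaba => abbababa => ababa
  | abba => a
  | baab => bba => a
  | baabab => bbaab => aab => ba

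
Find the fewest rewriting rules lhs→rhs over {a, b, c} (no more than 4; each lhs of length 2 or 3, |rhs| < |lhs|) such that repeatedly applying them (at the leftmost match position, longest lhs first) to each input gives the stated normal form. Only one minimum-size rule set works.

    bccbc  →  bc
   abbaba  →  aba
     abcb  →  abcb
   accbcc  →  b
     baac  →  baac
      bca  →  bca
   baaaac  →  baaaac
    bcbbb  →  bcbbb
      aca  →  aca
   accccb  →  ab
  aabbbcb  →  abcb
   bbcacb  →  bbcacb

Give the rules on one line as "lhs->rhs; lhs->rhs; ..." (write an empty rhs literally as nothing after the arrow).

abb->; bcc->; cc->b

  | bccbc => bc
  | abbaba => aba
  | abcb
  | accbcc => abbcc => cc => b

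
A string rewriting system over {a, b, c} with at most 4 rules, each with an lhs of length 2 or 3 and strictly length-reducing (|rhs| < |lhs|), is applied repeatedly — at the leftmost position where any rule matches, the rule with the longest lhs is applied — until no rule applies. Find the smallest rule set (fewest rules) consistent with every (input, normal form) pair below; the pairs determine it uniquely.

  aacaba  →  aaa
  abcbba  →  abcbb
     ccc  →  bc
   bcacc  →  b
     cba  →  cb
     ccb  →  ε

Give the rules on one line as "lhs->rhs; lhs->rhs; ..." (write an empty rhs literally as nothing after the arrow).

  | aacaba => aaa
  | abcbba => abcbb
  | ccc => bc
  | bcacc => bcab => b

ba->b; cab->; cc->b; ccb->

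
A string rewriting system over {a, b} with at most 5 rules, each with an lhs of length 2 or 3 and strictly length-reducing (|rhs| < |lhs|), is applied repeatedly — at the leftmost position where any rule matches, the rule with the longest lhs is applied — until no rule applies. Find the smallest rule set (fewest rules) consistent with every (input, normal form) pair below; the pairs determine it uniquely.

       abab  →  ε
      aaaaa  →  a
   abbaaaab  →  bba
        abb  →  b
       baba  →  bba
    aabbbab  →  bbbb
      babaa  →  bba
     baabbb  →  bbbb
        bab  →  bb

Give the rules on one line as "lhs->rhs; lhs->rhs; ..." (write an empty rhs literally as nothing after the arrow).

aa->a; aab->ba; ab->; bab->bb

  | abab => ab => ε
  | aaaaa => aaaa => aaa => aa => a
  | abbaaaab => baaaab => baaab => baab => bba
  | abb => b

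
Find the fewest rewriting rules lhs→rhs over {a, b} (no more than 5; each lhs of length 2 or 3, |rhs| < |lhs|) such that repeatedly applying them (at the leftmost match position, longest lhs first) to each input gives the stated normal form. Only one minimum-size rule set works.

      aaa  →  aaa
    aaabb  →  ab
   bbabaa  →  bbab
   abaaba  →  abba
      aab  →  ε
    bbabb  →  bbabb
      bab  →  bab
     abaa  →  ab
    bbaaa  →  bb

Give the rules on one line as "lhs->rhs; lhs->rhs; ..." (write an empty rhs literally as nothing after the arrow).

aab->; aba->ab; baa->bb; bbb->ba

  | aaa
  | aaabb => ab
  | bbabaa => bbaba => bbab
  | abaaba => ababa => abba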